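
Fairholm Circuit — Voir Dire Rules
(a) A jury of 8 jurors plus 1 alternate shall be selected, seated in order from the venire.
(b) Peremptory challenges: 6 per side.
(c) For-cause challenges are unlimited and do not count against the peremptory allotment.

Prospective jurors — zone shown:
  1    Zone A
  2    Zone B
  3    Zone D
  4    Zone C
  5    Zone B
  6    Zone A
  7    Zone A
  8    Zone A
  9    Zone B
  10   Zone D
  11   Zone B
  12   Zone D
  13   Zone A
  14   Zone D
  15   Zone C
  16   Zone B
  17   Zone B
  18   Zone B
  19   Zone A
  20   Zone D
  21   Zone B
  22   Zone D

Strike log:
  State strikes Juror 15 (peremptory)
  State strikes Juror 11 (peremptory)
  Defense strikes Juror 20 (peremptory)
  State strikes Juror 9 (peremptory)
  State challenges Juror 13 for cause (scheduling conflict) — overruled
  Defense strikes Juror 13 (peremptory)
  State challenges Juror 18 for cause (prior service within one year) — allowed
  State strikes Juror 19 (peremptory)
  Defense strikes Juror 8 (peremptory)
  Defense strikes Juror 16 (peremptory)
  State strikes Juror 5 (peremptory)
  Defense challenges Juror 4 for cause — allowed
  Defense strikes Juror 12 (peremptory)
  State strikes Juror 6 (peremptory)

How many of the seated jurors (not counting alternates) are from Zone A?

Removed: #4, #5, #6, #8, #9, #11, #12, #13, #15, #16, #18, #19, #20.
Seated jurors 1–8: #1, #2, #3, #7, #10, #14, #17, #21 (alternates #22 not counted).
Of those, in Zone A: #1, #7 → 2.

2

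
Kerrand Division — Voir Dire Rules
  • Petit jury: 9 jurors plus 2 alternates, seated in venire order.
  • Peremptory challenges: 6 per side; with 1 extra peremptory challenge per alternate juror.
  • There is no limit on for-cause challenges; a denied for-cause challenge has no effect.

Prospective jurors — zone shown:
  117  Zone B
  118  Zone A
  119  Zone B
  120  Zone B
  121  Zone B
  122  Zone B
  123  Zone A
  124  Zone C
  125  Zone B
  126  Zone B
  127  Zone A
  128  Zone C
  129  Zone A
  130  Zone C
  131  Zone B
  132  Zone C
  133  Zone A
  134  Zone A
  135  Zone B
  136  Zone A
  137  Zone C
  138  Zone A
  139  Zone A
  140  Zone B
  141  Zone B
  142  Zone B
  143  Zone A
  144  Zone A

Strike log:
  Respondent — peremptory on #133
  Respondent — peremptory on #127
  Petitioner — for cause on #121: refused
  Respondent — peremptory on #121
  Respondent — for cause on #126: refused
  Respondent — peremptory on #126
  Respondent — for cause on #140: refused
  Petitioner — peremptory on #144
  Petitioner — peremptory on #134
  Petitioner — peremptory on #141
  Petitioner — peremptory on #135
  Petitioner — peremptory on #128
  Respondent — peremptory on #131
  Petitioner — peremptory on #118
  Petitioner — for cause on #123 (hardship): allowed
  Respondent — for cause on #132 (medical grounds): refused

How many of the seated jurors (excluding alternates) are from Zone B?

Removed: #118, #121, #123, #126, #127, #128, #131, #133, #134, #135, #141, #144.
Seated jurors 1–9: #117, #119, #120, #122, #124, #125, #129, #130, #132 (alternates #136, #137 not counted).
Of those, in Zone B: #117, #119, #120, #122, #125 → 5.

5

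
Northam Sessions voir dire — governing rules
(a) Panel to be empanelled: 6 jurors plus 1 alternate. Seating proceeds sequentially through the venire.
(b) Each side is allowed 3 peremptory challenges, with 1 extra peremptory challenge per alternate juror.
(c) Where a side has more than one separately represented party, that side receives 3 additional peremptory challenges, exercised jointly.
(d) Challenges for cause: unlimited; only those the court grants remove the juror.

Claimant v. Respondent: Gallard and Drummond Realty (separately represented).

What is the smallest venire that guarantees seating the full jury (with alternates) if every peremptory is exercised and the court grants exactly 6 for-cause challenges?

Seats to fill: 6 + 1 alternates = 7.
Peremptories — Claimant: 3 + 1×1 = 4; Respondent: 3 + 1×1 + 3 = 7; total 11.
For-cause removals: 6.
Minimum venire: 7 + 11 + 6 = 24.

24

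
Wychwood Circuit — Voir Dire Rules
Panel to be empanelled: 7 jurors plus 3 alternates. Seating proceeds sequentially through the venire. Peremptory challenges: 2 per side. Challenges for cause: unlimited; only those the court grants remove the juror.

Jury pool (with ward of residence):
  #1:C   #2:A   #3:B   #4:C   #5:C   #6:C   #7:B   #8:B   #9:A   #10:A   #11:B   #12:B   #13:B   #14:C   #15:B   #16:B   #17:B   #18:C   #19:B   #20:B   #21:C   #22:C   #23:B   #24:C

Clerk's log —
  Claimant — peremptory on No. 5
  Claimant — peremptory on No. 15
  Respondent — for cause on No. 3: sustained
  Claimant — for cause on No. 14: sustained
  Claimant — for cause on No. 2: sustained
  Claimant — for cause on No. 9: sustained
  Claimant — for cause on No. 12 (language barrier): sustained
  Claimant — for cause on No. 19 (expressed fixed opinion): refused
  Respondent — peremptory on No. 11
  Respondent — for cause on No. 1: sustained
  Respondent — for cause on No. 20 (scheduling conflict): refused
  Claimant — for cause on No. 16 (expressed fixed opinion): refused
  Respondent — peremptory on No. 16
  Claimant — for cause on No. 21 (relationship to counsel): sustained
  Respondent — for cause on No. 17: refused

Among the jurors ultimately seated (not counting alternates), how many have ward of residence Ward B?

4

Removed: #1, #2, #3, #5, #9, #11, #12, #14, #15, #16, #21.
Seated jurors 1–7: #4, #6, #7, #8, #10, #13, #17 (alternates #18, #19, #20 not counted).
Of those, in Ward B: #7, #8, #13, #17 → 4.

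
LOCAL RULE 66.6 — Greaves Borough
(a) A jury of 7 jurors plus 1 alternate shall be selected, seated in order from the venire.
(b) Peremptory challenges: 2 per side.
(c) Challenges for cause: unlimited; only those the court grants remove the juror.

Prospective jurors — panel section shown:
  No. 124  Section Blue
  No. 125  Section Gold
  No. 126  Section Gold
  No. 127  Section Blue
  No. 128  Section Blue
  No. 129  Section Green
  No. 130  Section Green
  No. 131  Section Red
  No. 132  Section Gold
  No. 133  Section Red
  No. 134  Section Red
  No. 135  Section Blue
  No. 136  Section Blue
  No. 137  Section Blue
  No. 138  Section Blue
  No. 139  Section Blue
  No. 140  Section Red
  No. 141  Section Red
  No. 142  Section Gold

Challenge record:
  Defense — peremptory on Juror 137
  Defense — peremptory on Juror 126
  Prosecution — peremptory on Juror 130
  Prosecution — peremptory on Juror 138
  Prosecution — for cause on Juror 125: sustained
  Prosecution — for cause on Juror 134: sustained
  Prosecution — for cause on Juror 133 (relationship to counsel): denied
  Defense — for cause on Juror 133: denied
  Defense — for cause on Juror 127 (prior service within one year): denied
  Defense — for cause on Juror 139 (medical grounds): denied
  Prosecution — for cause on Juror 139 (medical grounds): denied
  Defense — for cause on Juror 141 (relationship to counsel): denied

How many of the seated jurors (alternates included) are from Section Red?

2

Removed: #125, #126, #130, #134, #137, #138.
Seated (8 incl. alternates): #124, #127, #128, #129, #131, #132, #133, #135.
Of those, in Section Red: #131, #133 → 2.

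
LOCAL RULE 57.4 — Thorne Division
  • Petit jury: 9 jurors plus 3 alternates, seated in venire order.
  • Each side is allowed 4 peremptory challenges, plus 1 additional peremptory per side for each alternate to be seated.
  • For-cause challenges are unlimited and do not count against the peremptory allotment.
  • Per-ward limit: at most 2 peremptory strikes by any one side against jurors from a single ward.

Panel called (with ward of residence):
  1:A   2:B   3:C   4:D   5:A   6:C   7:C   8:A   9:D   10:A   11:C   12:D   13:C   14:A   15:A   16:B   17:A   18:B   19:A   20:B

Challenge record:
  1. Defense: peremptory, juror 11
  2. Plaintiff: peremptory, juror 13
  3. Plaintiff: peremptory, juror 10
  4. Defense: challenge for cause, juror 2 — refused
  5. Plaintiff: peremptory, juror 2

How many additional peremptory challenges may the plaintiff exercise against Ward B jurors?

1

Plaintiff peremptories so far: #13, #10, #2 — 3 of 7 used, 4 left overall.
Against Ward B: #2 — 1 used; per-ward cap 2 leaves 1.
Binding limit: min(4, 1) = 1.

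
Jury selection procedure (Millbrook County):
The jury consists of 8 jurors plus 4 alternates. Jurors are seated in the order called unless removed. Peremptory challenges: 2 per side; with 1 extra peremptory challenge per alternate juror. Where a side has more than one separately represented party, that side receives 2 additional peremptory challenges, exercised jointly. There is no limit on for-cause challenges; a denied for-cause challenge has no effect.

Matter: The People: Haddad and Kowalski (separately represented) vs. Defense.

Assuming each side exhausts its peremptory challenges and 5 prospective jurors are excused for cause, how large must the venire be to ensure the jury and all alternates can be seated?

31

Seats to fill: 8 + 4 alternates = 12.
Peremptories — The People: 2 + 1×4 + 2 = 8; Defense: 2 + 1×4 = 6; total 14.
For-cause removals: 5.
Minimum venire: 12 + 14 + 5 = 31.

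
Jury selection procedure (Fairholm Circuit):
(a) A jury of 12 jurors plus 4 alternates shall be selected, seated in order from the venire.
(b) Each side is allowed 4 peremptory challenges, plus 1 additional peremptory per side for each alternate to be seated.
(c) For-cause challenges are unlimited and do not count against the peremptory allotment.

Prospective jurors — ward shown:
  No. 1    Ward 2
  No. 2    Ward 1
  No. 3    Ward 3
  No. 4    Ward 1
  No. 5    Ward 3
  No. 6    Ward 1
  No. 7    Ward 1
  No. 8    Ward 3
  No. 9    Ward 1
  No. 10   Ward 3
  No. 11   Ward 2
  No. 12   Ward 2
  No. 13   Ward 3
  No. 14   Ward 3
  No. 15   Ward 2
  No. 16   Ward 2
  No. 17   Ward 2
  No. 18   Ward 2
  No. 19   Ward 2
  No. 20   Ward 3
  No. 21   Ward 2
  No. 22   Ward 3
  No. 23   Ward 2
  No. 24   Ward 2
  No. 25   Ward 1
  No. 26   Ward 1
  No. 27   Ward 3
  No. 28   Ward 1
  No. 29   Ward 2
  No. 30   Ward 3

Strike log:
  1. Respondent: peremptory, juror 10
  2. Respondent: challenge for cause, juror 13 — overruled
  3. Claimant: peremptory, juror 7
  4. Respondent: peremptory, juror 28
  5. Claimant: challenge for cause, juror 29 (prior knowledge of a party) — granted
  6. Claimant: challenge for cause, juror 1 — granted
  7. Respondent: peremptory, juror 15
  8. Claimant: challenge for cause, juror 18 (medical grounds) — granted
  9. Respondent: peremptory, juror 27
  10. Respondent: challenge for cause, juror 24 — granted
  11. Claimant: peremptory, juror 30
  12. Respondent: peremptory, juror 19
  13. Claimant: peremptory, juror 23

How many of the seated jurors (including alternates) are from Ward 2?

5

Removed: #1, #7, #10, #15, #18, #19, #23, #24, #27, #28, #29, #30.
Seated (16 incl. alternates): #2, #3, #4, #5, #6, #8, #9, #11, #12, #13, #14, #16, #17, #20, #21, #22.
Of those, in Ward 2: #11, #12, #16, #17, #21 → 5.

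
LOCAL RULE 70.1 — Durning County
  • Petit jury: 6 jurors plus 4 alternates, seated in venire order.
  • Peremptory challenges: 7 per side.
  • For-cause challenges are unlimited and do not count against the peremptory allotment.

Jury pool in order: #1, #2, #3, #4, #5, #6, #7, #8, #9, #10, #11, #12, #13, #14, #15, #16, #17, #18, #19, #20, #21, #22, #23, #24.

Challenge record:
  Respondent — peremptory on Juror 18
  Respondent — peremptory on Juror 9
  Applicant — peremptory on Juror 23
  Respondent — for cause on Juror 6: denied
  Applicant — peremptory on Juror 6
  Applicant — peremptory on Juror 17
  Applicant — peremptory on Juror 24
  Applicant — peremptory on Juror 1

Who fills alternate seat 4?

Removed: #1, #6, #9, #17, #18, #23, #24.
Filling seats in venire order through position 10: #2, #3, #4, #5, #7, #8, #10, #11, #12, #13.
So alternate 4 is #13.

13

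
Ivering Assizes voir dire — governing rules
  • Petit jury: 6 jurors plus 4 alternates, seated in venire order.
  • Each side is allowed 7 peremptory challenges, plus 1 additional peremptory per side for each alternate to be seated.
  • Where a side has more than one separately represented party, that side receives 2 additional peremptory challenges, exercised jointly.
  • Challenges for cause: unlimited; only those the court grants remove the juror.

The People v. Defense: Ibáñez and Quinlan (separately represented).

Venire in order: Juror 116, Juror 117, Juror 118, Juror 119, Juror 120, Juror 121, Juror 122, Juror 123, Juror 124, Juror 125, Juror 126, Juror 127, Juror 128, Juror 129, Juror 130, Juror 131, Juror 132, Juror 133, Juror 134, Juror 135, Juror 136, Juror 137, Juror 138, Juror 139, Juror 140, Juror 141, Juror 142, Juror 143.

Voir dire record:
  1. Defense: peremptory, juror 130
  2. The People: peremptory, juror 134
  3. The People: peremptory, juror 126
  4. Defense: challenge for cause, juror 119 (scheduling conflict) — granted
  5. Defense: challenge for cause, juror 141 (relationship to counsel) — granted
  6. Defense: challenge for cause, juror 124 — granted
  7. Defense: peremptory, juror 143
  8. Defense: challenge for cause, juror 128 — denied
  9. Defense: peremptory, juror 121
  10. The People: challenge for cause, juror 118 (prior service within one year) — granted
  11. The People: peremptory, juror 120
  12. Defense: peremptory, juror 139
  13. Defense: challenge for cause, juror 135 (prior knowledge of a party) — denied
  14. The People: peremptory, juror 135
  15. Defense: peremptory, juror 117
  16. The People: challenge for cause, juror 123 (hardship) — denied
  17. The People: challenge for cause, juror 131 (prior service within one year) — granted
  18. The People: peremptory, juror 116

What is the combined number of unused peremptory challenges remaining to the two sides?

14

The People allotment: 7 base + 1 × 4 alternates = 11. Defense allotment: 7 base + 1 × 4 alternates + 2 multi-party = 13.
The People peremptories used: #134, #126, #120, #135, #116 — 5 (for-cause on #118, #123, #131 don't count).
Defense peremptories used: #130, #143, #121, #139, #117 — 5 (for-cause on #119, #141, #124, #128, #135 don't count).
Remaining: (11 − 5) + (13 − 5) = 14.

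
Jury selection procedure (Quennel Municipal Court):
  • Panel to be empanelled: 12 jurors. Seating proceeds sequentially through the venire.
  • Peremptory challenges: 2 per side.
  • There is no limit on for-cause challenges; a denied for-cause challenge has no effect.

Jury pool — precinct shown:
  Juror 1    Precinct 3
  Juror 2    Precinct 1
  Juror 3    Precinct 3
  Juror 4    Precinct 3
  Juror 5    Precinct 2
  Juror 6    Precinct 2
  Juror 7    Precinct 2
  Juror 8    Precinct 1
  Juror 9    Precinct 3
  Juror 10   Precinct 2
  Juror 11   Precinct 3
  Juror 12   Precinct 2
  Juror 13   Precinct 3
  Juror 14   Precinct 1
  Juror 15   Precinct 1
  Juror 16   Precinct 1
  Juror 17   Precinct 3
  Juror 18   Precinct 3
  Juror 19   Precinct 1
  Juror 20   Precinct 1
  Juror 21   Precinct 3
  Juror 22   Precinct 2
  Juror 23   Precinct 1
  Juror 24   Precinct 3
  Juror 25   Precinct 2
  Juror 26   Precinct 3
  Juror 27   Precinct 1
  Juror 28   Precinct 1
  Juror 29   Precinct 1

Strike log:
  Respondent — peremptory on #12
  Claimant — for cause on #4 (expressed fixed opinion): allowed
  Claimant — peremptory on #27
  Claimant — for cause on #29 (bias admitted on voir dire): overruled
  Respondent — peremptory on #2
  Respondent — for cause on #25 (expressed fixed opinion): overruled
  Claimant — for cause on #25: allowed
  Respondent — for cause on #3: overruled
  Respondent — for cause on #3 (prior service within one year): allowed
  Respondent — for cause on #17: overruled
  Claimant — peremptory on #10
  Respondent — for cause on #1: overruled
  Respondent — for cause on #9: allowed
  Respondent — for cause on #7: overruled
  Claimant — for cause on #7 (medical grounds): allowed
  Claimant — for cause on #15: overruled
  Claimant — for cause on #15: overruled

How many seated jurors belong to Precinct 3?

Removed: #2, #3, #4, #7, #9, #10, #12, #25, #27.
Seated jurors 1–12: #1, #5, #6, #8, #11, #13, #14, #15, #16, #17, #18, #19.
Of those, in Precinct 3: #1, #11, #13, #17, #18 → 5.

5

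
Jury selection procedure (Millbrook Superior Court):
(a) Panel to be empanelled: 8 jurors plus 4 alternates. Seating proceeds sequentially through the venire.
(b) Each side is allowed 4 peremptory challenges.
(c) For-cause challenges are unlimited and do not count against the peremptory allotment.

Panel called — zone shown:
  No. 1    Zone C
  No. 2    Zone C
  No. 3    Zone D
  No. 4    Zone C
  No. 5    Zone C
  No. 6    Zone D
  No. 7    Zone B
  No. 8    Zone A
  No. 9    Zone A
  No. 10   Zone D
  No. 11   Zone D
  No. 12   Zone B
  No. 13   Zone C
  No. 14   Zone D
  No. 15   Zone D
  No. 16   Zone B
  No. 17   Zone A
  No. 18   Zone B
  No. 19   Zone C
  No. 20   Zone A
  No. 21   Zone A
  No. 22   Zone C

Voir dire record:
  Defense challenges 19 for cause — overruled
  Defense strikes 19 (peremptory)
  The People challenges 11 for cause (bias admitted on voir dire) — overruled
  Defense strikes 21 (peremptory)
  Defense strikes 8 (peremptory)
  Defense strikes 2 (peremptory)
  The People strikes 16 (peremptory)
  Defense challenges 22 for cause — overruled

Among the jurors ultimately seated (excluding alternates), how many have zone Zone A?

Removed: #2, #8, #16, #19, #21.
Seated jurors 1–8: #1, #3, #4, #5, #6, #7, #9, #10 (alternates #11, #12, #13, #14 not counted).
Of those, in Zone A: #9 → 1.

1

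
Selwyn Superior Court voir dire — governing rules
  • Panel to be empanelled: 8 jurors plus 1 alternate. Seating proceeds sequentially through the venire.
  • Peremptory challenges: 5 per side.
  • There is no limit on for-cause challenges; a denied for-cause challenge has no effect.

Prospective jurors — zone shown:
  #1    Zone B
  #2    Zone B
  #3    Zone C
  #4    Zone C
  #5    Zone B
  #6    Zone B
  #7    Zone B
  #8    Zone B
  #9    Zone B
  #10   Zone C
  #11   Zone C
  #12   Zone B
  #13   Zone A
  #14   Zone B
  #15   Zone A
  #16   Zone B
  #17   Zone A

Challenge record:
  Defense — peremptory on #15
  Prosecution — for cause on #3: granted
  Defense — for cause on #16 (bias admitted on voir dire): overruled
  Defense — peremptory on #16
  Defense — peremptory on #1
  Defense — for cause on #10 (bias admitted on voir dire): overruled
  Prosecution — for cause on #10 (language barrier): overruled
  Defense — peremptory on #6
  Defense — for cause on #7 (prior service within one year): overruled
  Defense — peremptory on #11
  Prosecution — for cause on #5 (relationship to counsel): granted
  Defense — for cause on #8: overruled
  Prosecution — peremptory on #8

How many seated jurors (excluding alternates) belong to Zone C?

Removed: #1, #3, #5, #6, #8, #11, #15, #16.
Seated jurors 1–8: #2, #4, #7, #9, #10, #12, #13, #14 (alternates #17 not counted).
Of those, in Zone C: #4, #10 → 2.

2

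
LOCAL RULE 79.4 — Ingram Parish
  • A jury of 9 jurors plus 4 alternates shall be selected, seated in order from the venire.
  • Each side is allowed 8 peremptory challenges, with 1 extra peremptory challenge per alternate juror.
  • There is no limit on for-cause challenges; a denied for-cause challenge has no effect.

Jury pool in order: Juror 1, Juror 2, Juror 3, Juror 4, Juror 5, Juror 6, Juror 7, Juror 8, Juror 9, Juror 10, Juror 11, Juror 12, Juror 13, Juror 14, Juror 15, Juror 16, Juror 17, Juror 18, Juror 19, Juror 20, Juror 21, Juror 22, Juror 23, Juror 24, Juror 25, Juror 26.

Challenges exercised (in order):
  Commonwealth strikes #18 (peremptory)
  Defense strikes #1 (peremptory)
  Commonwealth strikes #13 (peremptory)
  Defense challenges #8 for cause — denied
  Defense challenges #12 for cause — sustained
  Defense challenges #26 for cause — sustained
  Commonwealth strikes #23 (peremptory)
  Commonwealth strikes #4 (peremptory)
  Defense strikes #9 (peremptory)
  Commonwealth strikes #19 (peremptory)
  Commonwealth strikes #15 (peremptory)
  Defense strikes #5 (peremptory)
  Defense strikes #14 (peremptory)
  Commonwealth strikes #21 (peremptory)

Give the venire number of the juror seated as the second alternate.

Removed: #1, #4, #5, #9, #12, #13, #14, #15, #18, #19, #21, #23, #26. (#8 stays — for-cause denied.)
Filling seats in venire order through position 11: #2, #3, #6, #7, #8, #10, #11, #16, #17, #20, #22.
So alternate 2 is #22.

22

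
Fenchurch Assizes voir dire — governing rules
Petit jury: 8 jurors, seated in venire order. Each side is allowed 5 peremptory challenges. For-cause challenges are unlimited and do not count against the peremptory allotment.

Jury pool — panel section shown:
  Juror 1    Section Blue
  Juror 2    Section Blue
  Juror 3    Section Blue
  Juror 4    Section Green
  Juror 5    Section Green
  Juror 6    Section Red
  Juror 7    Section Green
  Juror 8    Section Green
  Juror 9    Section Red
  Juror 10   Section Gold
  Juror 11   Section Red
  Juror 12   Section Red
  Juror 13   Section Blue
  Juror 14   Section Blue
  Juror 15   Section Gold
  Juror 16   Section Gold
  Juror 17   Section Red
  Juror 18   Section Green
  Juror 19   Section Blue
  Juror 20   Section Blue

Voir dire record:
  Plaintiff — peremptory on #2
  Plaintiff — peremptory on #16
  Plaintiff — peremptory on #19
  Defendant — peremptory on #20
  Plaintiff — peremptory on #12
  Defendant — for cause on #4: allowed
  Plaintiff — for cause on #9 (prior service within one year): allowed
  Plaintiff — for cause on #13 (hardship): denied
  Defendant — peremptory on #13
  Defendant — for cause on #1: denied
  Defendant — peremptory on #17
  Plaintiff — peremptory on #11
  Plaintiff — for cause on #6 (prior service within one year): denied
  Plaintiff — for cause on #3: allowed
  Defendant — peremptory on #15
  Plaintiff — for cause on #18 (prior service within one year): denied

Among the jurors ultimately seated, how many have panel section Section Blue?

Removed: #2, #3, #4, #9, #11, #12, #13, #15, #16, #17, #19, #20.
Seated jurors 1–8: #1, #5, #6, #7, #8, #10, #14, #18.
Of those, in Section Blue: #1, #14 → 2.

2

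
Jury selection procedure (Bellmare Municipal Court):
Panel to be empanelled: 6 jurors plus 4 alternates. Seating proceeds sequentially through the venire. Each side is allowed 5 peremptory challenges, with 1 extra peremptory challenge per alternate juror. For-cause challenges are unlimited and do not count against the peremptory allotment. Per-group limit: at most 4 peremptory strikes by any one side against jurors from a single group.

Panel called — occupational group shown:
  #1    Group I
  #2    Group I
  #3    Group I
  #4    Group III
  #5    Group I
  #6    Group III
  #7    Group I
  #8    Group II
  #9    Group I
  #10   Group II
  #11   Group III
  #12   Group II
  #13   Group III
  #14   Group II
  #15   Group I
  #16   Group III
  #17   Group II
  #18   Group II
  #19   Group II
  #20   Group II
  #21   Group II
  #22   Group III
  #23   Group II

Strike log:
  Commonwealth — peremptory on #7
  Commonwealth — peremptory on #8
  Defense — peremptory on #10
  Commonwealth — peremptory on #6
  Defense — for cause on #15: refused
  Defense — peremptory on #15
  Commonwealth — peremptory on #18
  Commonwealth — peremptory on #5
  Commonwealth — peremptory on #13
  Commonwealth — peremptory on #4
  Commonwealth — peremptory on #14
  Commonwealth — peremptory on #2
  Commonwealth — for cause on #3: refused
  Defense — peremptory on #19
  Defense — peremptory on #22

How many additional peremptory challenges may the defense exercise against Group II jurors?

2

Defense peremptories so far: #10, #15, #19, #22 — 4 of 9 used, 5 left overall.
Against Group II: #10, #19 — 2 used; per-group cap 4 leaves 2.
Binding limit: min(5, 2) = 2.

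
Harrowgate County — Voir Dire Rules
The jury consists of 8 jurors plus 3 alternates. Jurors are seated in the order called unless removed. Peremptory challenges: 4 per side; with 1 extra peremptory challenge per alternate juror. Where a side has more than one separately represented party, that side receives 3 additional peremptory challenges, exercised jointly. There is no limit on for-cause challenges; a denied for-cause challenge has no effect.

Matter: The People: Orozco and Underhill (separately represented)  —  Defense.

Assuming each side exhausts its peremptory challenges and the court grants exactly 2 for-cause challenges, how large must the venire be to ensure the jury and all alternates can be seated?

Seats to fill: 8 + 3 alternates = 11.
Peremptories — The People: 4 + 1×3 + 3 = 10; Defense: 4 + 1×3 = 7; total 17.
For-cause removals: 2.
Minimum venire: 11 + 17 + 2 = 30.

30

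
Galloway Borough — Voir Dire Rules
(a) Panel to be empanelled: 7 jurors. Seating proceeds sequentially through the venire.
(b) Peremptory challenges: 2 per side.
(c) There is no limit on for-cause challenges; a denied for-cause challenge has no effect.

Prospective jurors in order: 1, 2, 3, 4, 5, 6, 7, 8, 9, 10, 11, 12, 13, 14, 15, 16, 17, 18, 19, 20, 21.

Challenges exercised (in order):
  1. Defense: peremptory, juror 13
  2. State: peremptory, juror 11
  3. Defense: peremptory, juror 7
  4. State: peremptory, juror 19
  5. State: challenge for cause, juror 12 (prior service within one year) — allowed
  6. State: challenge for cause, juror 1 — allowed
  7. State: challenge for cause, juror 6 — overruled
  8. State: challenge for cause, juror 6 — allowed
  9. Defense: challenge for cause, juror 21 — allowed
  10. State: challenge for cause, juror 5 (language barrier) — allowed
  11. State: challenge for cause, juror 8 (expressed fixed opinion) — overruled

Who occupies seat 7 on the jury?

14

Removed: #1, #5, #6, #7, #11, #12, #13, #19, #21. (#8 stays — for-cause denied.)
Seating in order: seats 1–7 → #2, #3, #4, #8, #9, #10, #14.
So seat 7 is #14.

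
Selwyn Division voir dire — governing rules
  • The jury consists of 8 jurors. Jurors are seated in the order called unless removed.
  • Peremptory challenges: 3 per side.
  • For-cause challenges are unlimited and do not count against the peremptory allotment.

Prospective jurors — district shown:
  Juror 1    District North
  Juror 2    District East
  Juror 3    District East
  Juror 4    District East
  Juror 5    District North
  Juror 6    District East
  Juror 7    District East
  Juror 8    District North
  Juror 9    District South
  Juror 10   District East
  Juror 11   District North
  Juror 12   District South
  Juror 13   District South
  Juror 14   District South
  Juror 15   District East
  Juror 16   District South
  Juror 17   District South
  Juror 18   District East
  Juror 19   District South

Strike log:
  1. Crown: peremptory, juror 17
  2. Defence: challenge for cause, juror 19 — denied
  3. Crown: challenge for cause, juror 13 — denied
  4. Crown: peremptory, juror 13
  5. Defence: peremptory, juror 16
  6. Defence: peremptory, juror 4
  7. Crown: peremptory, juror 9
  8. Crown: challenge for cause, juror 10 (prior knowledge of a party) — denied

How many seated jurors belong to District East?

Removed: #4, #9, #13, #16, #17.
Seated jurors 1–8: #1, #2, #3, #5, #6, #7, #8, #10.
Of those, in District East: #2, #3, #6, #7, #10 → 5.

5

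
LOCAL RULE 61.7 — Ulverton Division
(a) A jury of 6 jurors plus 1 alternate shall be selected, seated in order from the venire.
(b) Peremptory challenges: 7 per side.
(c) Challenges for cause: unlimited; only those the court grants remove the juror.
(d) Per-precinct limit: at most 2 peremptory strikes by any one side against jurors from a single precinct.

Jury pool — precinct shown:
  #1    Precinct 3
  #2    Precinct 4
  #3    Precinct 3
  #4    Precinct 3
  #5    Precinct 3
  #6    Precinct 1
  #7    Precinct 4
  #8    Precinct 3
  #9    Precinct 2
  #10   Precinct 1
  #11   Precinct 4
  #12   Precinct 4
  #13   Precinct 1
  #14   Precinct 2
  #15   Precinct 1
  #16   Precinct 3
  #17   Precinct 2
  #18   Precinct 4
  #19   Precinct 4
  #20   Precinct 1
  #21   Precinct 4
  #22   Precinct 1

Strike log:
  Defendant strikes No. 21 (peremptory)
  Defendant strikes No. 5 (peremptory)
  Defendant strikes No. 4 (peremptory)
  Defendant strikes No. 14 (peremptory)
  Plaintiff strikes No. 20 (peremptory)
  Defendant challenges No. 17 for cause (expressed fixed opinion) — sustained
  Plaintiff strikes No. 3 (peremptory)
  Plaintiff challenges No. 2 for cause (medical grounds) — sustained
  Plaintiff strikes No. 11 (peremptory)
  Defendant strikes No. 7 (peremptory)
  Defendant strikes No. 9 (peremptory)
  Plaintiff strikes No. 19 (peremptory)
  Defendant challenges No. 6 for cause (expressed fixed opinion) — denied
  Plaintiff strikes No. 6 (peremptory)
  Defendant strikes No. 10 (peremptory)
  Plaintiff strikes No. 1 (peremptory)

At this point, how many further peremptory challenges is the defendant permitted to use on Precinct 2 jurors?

Defendant peremptories so far: #21, #5, #4, #14, #7, #9, #10 — 7 of 7 used, 0 left overall.
Against Precinct 2: #14, #9 — 2 used; per-precinct cap 2 leaves 0.
Binding limit: min(0, 0) = 0.

0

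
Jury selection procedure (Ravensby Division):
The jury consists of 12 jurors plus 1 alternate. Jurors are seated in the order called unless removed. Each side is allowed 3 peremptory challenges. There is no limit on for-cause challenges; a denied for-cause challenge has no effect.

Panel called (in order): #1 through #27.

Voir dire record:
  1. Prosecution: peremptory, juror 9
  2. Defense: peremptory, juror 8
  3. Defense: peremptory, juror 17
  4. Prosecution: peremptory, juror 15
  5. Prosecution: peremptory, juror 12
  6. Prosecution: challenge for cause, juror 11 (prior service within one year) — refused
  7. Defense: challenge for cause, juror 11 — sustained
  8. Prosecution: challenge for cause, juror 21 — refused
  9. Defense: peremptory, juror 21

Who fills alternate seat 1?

Removed: #8, #9, #11, #12, #15, #17, #21.
Seating in order: seats 1–12 → #1, #2, #3, #4, #5, #6, #7, #10, #13, #14, #16, #18; alternates → #19.
So alternate 1 is #19.

19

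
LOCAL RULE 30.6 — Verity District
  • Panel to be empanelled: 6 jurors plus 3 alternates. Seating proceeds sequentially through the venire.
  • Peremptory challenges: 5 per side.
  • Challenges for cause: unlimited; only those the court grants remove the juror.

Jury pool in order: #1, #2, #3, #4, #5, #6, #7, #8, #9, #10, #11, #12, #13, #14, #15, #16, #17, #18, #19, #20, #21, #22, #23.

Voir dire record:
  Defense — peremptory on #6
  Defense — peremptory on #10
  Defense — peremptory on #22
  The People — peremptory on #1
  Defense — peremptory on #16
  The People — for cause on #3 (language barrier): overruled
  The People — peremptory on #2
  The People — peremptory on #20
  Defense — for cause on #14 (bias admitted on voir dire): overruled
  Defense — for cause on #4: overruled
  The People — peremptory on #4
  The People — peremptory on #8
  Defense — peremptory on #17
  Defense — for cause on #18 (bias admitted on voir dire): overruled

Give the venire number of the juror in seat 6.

12

Removed: #1, #2, #4, #6, #8, #10, #16, #17, #20, #22. (#3, #14, #18 stay — for-cause denied.)
Seating in order: seats 1–6 → #3, #5, #7, #9, #11, #12; alternates → #13, #14, #15.
So seat 6 is #12.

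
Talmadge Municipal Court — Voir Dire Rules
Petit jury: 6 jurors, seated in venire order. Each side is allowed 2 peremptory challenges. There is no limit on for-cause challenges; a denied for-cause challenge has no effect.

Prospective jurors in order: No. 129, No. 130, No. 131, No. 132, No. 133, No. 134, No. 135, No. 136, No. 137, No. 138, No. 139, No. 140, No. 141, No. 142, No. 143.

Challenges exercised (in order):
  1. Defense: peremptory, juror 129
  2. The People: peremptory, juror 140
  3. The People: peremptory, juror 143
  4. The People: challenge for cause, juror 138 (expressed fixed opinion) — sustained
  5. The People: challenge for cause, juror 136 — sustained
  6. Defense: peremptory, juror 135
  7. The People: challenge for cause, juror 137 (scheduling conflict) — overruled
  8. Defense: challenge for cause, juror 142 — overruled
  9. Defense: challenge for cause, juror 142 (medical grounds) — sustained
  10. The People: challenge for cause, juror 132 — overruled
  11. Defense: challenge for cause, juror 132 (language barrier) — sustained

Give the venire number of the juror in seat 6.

139

Removed: #129, #132, #135, #136, #138, #140, #142, #143. (#137 stays — for-cause denied.)
Seating in order: seats 1–6 → #130, #131, #133, #134, #137, #139.
So seat 6 is #139.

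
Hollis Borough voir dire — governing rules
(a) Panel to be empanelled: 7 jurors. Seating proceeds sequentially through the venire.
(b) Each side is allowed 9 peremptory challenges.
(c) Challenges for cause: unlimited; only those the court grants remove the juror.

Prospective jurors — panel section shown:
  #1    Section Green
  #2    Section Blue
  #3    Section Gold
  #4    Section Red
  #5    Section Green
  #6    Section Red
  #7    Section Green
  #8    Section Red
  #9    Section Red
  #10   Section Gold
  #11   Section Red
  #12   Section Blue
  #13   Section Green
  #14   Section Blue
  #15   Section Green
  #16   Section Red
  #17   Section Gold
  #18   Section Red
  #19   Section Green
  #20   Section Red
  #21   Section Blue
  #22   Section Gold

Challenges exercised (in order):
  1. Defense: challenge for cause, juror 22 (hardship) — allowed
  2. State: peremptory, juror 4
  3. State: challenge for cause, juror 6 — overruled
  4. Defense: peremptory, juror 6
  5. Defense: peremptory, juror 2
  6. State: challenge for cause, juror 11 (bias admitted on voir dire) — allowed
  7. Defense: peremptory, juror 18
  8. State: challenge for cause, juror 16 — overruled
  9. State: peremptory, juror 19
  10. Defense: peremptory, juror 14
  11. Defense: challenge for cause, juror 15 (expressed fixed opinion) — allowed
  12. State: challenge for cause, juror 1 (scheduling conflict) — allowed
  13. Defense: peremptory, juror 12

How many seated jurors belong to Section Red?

2

Removed: #1, #2, #4, #6, #11, #12, #14, #15, #18, #19, #22.
Seated jurors 1–7: #3, #5, #7, #8, #9, #10, #13.
Of those, in Section Red: #8, #9 → 2.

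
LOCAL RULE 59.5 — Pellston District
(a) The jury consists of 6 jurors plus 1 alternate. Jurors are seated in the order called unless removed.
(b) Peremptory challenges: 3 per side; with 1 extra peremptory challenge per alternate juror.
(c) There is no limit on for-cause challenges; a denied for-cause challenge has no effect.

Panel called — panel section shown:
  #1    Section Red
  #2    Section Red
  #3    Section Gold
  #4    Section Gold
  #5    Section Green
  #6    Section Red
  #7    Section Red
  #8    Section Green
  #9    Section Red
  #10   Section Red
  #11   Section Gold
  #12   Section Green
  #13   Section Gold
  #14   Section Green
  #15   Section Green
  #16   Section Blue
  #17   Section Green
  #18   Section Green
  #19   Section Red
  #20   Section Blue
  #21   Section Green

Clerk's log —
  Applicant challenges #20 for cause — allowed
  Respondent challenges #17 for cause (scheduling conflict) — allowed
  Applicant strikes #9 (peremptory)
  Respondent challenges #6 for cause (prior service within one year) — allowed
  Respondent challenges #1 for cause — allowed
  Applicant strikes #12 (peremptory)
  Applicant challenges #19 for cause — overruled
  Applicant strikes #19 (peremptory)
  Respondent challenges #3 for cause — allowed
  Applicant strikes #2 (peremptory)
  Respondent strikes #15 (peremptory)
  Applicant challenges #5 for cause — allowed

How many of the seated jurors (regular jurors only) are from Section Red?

Removed: #1, #2, #3, #5, #6, #9, #12, #15, #17, #19, #20.
Seated jurors 1–6: #4, #7, #8, #10, #11, #13 (alternates #14 not counted).
Of those, in Section Red: #7, #10 → 2.

2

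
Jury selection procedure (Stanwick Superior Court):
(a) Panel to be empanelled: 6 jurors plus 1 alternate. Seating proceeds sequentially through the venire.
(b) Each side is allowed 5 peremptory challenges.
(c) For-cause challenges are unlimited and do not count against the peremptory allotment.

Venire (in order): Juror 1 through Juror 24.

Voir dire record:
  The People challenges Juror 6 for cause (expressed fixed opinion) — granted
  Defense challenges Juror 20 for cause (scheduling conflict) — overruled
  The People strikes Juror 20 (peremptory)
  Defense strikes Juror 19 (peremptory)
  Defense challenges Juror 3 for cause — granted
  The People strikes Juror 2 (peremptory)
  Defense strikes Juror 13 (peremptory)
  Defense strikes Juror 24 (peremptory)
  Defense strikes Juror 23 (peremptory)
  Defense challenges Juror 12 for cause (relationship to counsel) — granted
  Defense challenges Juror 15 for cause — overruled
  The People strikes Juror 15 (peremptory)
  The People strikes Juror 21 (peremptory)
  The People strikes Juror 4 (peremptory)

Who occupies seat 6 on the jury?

Removed: #2, #3, #4, #6, #12, #13, #15, #19, #20, #21, #23, #24.
Seating in order: seats 1–6 → #1, #5, #7, #8, #9, #10; alternates → #11.
So seat 6 is #10.

10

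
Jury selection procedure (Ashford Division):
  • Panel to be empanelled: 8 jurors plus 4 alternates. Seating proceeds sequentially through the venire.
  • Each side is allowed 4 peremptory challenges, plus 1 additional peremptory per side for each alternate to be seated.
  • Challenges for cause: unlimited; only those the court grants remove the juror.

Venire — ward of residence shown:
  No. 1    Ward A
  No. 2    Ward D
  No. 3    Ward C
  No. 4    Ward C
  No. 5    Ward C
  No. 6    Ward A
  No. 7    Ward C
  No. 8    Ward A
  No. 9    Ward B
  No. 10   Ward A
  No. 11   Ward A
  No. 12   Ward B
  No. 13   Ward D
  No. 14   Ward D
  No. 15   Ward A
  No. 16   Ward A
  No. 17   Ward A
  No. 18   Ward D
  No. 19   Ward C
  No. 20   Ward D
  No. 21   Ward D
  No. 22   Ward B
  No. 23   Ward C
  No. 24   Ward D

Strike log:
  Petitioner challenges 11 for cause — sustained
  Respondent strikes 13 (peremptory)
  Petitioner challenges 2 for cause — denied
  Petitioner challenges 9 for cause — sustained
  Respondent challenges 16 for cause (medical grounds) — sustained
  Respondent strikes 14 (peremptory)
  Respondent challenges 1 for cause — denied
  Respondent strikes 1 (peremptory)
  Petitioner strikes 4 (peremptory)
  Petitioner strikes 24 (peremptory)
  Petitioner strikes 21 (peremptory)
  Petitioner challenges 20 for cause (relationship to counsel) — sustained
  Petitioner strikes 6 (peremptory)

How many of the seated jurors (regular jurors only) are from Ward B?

Removed: #1, #4, #6, #9, #11, #13, #14, #16, #20, #21, #24.
Seated jurors 1–8: #2, #3, #5, #7, #8, #10, #12, #15 (alternates #17, #18, #19, #22 not counted).
Of those, in Ward B: #12 → 1.

1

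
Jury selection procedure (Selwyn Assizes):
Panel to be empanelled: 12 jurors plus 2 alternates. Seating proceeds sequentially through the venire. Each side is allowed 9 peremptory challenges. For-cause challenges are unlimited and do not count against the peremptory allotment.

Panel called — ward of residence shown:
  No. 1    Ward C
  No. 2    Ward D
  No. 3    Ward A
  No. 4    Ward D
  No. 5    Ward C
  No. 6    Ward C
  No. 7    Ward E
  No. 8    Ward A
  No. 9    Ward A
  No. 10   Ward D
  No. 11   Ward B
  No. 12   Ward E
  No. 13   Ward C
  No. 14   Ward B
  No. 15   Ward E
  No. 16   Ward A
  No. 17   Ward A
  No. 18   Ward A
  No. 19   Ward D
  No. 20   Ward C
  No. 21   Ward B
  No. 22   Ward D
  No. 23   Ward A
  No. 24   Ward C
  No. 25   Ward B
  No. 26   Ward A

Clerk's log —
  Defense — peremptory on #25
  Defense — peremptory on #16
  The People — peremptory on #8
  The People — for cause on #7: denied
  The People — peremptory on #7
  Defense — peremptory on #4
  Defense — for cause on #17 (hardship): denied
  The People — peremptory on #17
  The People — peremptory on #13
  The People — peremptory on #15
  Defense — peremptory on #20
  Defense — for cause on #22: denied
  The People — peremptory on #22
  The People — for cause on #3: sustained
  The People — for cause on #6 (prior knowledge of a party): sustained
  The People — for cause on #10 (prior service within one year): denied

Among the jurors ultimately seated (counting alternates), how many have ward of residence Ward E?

Removed: #3, #4, #6, #7, #8, #13, #15, #16, #17, #20, #22, #25.
Seated (14 incl. alternates): #1, #2, #5, #9, #10, #11, #12, #14, #18, #19, #21, #23, #24, #26.
Of those, in Ward E: #12 → 1.

1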